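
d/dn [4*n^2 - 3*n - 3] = 8*n - 3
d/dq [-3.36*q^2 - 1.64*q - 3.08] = -6.72*q - 1.64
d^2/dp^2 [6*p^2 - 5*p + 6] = 12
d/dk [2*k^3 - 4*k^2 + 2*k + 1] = 6*k^2 - 8*k + 2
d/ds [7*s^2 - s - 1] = 14*s - 1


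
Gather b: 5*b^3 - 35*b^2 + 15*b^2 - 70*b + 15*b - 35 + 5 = 5*b^3 - 20*b^2 - 55*b - 30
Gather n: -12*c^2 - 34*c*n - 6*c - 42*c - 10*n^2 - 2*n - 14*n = -12*c^2 - 48*c - 10*n^2 + n*(-34*c - 16)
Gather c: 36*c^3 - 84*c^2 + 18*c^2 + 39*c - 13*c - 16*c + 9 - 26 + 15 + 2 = 36*c^3 - 66*c^2 + 10*c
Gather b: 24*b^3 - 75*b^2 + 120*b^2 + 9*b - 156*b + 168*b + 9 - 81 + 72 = 24*b^3 + 45*b^2 + 21*b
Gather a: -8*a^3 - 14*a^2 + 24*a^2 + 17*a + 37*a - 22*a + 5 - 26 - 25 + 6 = -8*a^3 + 10*a^2 + 32*a - 40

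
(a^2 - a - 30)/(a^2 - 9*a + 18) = (a + 5)/(a - 3)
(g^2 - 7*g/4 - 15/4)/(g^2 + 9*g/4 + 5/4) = (g - 3)/(g + 1)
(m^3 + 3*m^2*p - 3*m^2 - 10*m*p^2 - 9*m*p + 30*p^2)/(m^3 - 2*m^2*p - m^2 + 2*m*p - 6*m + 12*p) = (m + 5*p)/(m + 2)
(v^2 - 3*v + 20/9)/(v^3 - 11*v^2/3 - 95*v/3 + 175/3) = (v - 4/3)/(v^2 - 2*v - 35)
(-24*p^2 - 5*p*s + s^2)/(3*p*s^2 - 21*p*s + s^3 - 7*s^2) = (-8*p + s)/(s*(s - 7))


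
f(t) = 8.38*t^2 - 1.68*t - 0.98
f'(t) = 16.76*t - 1.68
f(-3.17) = 88.56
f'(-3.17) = -54.81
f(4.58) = 167.11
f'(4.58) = 75.08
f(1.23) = 9.63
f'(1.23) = 18.93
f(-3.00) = 79.48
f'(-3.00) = -51.96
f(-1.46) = 19.34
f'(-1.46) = -26.15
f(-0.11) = -0.69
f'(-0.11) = -3.52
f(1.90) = 26.08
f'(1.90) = 30.16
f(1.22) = 9.44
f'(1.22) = 18.77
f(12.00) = 1185.58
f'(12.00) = 199.44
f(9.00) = 662.68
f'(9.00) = 149.16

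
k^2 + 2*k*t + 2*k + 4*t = (k + 2)*(k + 2*t)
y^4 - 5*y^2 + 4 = (y - 2)*(y - 1)*(y + 1)*(y + 2)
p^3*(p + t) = p^4 + p^3*t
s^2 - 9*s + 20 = (s - 5)*(s - 4)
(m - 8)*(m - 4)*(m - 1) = m^3 - 13*m^2 + 44*m - 32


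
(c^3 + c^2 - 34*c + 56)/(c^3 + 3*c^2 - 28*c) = (c - 2)/c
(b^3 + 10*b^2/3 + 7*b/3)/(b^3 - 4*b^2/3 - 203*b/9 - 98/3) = 3*b*(b + 1)/(3*b^2 - 11*b - 42)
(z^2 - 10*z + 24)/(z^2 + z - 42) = (z - 4)/(z + 7)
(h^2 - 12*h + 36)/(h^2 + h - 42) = (h - 6)/(h + 7)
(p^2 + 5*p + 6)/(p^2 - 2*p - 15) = (p + 2)/(p - 5)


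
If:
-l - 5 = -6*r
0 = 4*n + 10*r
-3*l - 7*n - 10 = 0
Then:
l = 55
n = -25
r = 10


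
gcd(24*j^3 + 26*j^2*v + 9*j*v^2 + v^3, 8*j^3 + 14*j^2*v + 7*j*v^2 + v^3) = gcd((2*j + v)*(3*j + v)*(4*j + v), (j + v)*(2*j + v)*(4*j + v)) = 8*j^2 + 6*j*v + v^2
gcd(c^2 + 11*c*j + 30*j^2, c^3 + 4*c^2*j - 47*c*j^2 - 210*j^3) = c^2 + 11*c*j + 30*j^2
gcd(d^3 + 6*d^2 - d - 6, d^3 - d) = d^2 - 1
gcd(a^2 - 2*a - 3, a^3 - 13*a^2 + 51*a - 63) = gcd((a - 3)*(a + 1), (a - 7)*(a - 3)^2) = a - 3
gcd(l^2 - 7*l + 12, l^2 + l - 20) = l - 4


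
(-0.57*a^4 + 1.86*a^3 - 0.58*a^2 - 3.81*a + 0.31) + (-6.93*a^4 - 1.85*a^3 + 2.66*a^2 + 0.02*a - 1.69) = -7.5*a^4 + 0.01*a^3 + 2.08*a^2 - 3.79*a - 1.38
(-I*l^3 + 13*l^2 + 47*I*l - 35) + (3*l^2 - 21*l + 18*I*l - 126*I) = -I*l^3 + 16*l^2 - 21*l + 65*I*l - 35 - 126*I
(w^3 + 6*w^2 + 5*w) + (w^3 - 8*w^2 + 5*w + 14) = 2*w^3 - 2*w^2 + 10*w + 14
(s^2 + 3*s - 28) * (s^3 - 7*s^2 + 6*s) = s^5 - 4*s^4 - 43*s^3 + 214*s^2 - 168*s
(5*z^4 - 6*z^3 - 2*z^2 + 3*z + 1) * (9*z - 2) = 45*z^5 - 64*z^4 - 6*z^3 + 31*z^2 + 3*z - 2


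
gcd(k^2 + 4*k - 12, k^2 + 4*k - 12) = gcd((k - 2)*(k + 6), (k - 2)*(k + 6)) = k^2 + 4*k - 12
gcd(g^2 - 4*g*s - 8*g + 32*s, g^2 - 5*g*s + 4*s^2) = -g + 4*s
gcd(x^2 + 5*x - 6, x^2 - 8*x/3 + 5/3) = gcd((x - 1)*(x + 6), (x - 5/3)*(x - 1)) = x - 1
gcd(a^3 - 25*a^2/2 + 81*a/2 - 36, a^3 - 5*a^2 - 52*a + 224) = a - 8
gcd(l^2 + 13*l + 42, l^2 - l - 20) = 1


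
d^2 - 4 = (d - 2)*(d + 2)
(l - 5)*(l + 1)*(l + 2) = l^3 - 2*l^2 - 13*l - 10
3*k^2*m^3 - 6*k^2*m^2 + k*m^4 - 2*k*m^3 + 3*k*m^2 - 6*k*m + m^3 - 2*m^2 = m*(3*k + m)*(m - 2)*(k*m + 1)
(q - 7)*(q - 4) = q^2 - 11*q + 28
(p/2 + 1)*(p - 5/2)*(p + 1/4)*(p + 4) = p^4/2 + 15*p^3/8 - 49*p^2/16 - 87*p/8 - 5/2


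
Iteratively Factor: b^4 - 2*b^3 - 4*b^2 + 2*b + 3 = (b + 1)*(b^3 - 3*b^2 - b + 3) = (b - 3)*(b + 1)*(b^2 - 1) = (b - 3)*(b + 1)^2*(b - 1)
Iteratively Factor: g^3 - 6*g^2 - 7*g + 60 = (g - 5)*(g^2 - g - 12) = (g - 5)*(g - 4)*(g + 3)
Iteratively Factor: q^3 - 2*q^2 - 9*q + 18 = (q + 3)*(q^2 - 5*q + 6) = (q - 3)*(q + 3)*(q - 2)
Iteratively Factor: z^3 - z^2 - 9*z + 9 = (z + 3)*(z^2 - 4*z + 3) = (z - 3)*(z + 3)*(z - 1)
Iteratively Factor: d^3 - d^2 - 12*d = (d)*(d^2 - d - 12) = d*(d - 4)*(d + 3)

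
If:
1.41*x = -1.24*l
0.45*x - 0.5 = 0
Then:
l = -1.26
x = 1.11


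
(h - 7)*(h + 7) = h^2 - 49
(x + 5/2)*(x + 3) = x^2 + 11*x/2 + 15/2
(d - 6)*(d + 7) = d^2 + d - 42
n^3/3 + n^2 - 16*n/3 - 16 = (n/3 + 1)*(n - 4)*(n + 4)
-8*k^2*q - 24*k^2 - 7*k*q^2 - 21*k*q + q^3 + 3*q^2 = (-8*k + q)*(k + q)*(q + 3)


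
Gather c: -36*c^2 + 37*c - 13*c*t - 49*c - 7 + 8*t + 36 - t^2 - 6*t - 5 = -36*c^2 + c*(-13*t - 12) - t^2 + 2*t + 24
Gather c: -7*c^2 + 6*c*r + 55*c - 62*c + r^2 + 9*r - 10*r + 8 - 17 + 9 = -7*c^2 + c*(6*r - 7) + r^2 - r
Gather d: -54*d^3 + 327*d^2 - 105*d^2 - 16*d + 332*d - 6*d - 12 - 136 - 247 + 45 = -54*d^3 + 222*d^2 + 310*d - 350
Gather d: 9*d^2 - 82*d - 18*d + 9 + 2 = 9*d^2 - 100*d + 11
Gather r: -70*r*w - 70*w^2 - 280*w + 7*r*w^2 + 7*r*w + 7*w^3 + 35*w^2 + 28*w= r*(7*w^2 - 63*w) + 7*w^3 - 35*w^2 - 252*w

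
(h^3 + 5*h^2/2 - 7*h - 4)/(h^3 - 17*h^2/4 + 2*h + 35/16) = 8*(h^2 + 2*h - 8)/(8*h^2 - 38*h + 35)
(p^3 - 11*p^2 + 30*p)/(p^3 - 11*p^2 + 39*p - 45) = p*(p - 6)/(p^2 - 6*p + 9)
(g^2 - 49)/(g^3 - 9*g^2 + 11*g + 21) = (g + 7)/(g^2 - 2*g - 3)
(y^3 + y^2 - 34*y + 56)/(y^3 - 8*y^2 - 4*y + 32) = (y^2 + 3*y - 28)/(y^2 - 6*y - 16)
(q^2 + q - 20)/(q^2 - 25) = (q - 4)/(q - 5)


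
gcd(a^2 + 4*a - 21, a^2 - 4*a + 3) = a - 3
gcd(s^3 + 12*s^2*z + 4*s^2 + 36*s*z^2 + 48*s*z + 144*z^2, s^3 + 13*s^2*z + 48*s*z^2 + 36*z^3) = s^2 + 12*s*z + 36*z^2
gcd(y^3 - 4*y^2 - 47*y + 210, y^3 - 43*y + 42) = y^2 + y - 42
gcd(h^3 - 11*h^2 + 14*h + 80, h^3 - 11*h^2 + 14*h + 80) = h^3 - 11*h^2 + 14*h + 80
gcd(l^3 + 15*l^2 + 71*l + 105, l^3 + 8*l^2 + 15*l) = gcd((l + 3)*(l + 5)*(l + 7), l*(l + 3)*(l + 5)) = l^2 + 8*l + 15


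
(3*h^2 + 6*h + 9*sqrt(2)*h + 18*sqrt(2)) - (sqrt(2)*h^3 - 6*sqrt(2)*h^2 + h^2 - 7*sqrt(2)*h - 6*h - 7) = -sqrt(2)*h^3 + 2*h^2 + 6*sqrt(2)*h^2 + 12*h + 16*sqrt(2)*h + 7 + 18*sqrt(2)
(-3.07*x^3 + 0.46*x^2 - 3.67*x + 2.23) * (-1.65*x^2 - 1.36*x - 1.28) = 5.0655*x^5 + 3.4162*x^4 + 9.3595*x^3 + 0.7229*x^2 + 1.6648*x - 2.8544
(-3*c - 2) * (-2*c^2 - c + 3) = 6*c^3 + 7*c^2 - 7*c - 6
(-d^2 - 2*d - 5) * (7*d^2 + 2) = -7*d^4 - 14*d^3 - 37*d^2 - 4*d - 10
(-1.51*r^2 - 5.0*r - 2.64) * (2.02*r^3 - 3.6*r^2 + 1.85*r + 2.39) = -3.0502*r^5 - 4.664*r^4 + 9.8737*r^3 - 3.3549*r^2 - 16.834*r - 6.3096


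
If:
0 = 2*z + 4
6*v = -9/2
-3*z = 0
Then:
No Solution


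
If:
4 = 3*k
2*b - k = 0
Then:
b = 2/3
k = 4/3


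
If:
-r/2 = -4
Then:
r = 8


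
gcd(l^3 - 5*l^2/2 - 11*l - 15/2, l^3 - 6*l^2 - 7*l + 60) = l - 5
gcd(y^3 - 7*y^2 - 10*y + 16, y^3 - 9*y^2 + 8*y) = y^2 - 9*y + 8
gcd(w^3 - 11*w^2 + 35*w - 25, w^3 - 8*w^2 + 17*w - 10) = w^2 - 6*w + 5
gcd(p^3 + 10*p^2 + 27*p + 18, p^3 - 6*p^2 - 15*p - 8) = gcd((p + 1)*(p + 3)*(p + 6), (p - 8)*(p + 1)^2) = p + 1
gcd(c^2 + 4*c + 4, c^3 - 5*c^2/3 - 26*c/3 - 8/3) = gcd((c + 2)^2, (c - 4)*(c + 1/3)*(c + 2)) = c + 2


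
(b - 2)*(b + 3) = b^2 + b - 6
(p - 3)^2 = p^2 - 6*p + 9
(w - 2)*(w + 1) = w^2 - w - 2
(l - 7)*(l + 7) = l^2 - 49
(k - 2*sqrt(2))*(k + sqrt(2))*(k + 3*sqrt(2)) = k^3 + 2*sqrt(2)*k^2 - 10*k - 12*sqrt(2)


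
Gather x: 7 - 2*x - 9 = -2*x - 2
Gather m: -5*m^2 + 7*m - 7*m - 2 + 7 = 5 - 5*m^2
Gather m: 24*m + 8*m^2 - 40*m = 8*m^2 - 16*m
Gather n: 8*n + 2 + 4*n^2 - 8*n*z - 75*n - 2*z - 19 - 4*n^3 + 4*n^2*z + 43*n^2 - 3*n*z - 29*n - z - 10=-4*n^3 + n^2*(4*z + 47) + n*(-11*z - 96) - 3*z - 27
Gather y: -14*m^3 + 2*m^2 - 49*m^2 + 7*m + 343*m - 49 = -14*m^3 - 47*m^2 + 350*m - 49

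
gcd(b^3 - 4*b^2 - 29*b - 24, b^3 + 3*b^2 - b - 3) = b^2 + 4*b + 3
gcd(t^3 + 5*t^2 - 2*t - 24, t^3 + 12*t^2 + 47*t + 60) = t^2 + 7*t + 12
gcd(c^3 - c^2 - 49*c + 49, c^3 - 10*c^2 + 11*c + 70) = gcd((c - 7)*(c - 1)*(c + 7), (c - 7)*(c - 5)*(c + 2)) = c - 7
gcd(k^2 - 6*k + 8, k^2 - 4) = k - 2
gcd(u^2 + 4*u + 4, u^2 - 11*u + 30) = 1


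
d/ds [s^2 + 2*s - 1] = 2*s + 2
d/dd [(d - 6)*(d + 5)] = 2*d - 1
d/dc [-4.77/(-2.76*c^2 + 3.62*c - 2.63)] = (17.2674 - 26.3304*c)/(2.76*c^2 - 3.62*c + 2.63)^2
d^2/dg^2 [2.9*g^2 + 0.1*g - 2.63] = 5.80000000000000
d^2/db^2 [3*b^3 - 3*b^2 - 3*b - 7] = 18*b - 6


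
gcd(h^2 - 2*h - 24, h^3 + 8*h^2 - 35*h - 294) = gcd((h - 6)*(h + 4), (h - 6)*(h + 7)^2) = h - 6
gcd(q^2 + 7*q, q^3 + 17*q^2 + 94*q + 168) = q + 7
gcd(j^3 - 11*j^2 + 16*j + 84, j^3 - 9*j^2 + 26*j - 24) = 1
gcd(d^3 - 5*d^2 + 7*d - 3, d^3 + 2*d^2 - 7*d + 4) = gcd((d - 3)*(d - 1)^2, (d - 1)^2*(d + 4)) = d^2 - 2*d + 1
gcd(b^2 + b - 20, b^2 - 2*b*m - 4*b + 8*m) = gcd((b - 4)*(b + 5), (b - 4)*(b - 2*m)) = b - 4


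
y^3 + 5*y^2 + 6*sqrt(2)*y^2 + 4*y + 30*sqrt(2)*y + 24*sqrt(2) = (y + 1)*(y + 4)*(y + 6*sqrt(2))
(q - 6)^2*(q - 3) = q^3 - 15*q^2 + 72*q - 108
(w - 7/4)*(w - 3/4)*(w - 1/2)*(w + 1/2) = w^4 - 5*w^3/2 + 17*w^2/16 + 5*w/8 - 21/64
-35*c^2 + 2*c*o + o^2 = (-5*c + o)*(7*c + o)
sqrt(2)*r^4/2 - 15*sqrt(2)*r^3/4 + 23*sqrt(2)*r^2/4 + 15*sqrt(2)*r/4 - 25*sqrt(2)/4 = (r - 5)*(r - 5/2)*(r - 1)*(sqrt(2)*r/2 + sqrt(2)/2)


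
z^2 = z^2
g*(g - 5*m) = g^2 - 5*g*m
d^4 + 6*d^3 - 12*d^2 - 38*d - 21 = (d - 3)*(d + 1)^2*(d + 7)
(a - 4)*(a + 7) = a^2 + 3*a - 28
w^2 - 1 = (w - 1)*(w + 1)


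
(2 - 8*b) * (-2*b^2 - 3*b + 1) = 16*b^3 + 20*b^2 - 14*b + 2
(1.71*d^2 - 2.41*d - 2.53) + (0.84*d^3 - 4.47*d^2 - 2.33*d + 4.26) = 0.84*d^3 - 2.76*d^2 - 4.74*d + 1.73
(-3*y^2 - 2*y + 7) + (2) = -3*y^2 - 2*y + 9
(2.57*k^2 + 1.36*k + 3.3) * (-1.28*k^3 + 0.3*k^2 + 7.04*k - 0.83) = -3.2896*k^5 - 0.9698*k^4 + 14.2768*k^3 + 8.4313*k^2 + 22.1032*k - 2.739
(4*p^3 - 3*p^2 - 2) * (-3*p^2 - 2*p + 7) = -12*p^5 + p^4 + 34*p^3 - 15*p^2 + 4*p - 14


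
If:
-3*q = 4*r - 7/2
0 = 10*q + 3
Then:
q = -3/10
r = 11/10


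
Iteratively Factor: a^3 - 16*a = (a + 4)*(a^2 - 4*a) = a*(a + 4)*(a - 4)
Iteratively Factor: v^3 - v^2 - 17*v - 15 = (v + 1)*(v^2 - 2*v - 15) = (v - 5)*(v + 1)*(v + 3)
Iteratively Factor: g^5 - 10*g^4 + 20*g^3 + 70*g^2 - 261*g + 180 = (g - 5)*(g^4 - 5*g^3 - 5*g^2 + 45*g - 36) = (g - 5)*(g - 1)*(g^3 - 4*g^2 - 9*g + 36) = (g - 5)*(g - 1)*(g + 3)*(g^2 - 7*g + 12) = (g - 5)*(g - 4)*(g - 1)*(g + 3)*(g - 3)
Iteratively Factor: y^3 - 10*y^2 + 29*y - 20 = (y - 4)*(y^2 - 6*y + 5) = (y - 4)*(y - 1)*(y - 5)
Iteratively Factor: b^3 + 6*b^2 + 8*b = (b + 4)*(b^2 + 2*b) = (b + 2)*(b + 4)*(b)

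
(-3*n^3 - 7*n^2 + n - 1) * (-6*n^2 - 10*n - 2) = 18*n^5 + 72*n^4 + 70*n^3 + 10*n^2 + 8*n + 2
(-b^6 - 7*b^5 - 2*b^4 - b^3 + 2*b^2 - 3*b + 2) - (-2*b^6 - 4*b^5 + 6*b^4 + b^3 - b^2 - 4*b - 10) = b^6 - 3*b^5 - 8*b^4 - 2*b^3 + 3*b^2 + b + 12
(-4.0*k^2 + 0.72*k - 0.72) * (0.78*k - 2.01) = -3.12*k^3 + 8.6016*k^2 - 2.0088*k + 1.4472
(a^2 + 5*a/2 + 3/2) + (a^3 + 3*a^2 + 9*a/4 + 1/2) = a^3 + 4*a^2 + 19*a/4 + 2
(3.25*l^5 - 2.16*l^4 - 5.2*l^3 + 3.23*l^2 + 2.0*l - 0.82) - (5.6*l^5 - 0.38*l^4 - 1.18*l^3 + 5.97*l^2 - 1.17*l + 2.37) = -2.35*l^5 - 1.78*l^4 - 4.02*l^3 - 2.74*l^2 + 3.17*l - 3.19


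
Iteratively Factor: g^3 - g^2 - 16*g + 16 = (g + 4)*(g^2 - 5*g + 4) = (g - 4)*(g + 4)*(g - 1)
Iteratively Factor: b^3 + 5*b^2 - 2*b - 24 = (b + 3)*(b^2 + 2*b - 8) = (b + 3)*(b + 4)*(b - 2)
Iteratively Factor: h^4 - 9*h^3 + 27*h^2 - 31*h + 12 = (h - 3)*(h^3 - 6*h^2 + 9*h - 4) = (h - 4)*(h - 3)*(h^2 - 2*h + 1) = (h - 4)*(h - 3)*(h - 1)*(h - 1)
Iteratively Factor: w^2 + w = (w)*(w + 1)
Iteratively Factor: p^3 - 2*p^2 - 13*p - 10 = (p - 5)*(p^2 + 3*p + 2) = (p - 5)*(p + 2)*(p + 1)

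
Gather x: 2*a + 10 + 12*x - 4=2*a + 12*x + 6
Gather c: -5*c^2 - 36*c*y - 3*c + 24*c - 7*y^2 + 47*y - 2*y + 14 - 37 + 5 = -5*c^2 + c*(21 - 36*y) - 7*y^2 + 45*y - 18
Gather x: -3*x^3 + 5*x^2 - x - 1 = -3*x^3 + 5*x^2 - x - 1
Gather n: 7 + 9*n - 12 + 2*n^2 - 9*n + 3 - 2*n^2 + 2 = 0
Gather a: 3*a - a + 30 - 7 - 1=2*a + 22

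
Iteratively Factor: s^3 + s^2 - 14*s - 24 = (s + 3)*(s^2 - 2*s - 8) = (s + 2)*(s + 3)*(s - 4)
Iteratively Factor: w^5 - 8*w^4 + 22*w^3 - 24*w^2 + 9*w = (w - 1)*(w^4 - 7*w^3 + 15*w^2 - 9*w) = (w - 3)*(w - 1)*(w^3 - 4*w^2 + 3*w) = (w - 3)*(w - 1)^2*(w^2 - 3*w) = w*(w - 3)*(w - 1)^2*(w - 3)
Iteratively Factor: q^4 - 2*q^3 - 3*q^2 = (q)*(q^3 - 2*q^2 - 3*q) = q*(q + 1)*(q^2 - 3*q) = q*(q - 3)*(q + 1)*(q)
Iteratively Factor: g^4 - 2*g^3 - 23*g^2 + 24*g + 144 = (g - 4)*(g^3 + 2*g^2 - 15*g - 36) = (g - 4)*(g + 3)*(g^2 - g - 12) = (g - 4)*(g + 3)^2*(g - 4)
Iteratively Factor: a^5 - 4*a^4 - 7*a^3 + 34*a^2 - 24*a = (a - 1)*(a^4 - 3*a^3 - 10*a^2 + 24*a) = (a - 1)*(a + 3)*(a^3 - 6*a^2 + 8*a) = (a - 2)*(a - 1)*(a + 3)*(a^2 - 4*a) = a*(a - 2)*(a - 1)*(a + 3)*(a - 4)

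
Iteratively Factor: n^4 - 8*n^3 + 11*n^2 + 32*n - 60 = (n - 5)*(n^3 - 3*n^2 - 4*n + 12) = (n - 5)*(n - 2)*(n^2 - n - 6) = (n - 5)*(n - 3)*(n - 2)*(n + 2)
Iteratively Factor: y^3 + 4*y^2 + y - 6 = (y - 1)*(y^2 + 5*y + 6) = (y - 1)*(y + 3)*(y + 2)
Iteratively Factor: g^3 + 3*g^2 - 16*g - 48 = (g + 4)*(g^2 - g - 12) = (g + 3)*(g + 4)*(g - 4)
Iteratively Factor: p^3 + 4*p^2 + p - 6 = (p + 2)*(p^2 + 2*p - 3) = (p - 1)*(p + 2)*(p + 3)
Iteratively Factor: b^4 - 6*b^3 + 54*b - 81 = (b - 3)*(b^3 - 3*b^2 - 9*b + 27) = (b - 3)^2*(b^2 - 9) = (b - 3)^2*(b + 3)*(b - 3)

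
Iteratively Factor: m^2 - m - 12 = (m + 3)*(m - 4)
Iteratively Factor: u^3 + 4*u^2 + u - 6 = (u - 1)*(u^2 + 5*u + 6) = (u - 1)*(u + 2)*(u + 3)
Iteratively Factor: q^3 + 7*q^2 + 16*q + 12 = (q + 2)*(q^2 + 5*q + 6) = (q + 2)*(q + 3)*(q + 2)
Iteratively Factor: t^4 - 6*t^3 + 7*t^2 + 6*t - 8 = (t - 1)*(t^3 - 5*t^2 + 2*t + 8) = (t - 2)*(t - 1)*(t^2 - 3*t - 4) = (t - 2)*(t - 1)*(t + 1)*(t - 4)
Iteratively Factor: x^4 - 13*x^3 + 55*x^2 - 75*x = (x - 5)*(x^3 - 8*x^2 + 15*x) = (x - 5)*(x - 3)*(x^2 - 5*x) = x*(x - 5)*(x - 3)*(x - 5)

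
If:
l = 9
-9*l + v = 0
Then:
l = 9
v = 81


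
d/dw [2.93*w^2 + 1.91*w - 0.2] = 5.86*w + 1.91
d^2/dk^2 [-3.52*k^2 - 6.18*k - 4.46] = -7.04000000000000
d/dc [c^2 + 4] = 2*c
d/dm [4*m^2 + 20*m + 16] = 8*m + 20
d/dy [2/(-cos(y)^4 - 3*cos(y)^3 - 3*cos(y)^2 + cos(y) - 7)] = -2*(9*cos(y) + 9*cos(2*y)/2 + cos(3*y) + 7/2)*sin(y)/(cos(y)^4 + 3*cos(y)^3 + 3*cos(y)^2 - cos(y) + 7)^2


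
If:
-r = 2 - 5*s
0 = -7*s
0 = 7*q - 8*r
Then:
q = -16/7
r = -2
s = 0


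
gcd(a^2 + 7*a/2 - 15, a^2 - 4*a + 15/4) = a - 5/2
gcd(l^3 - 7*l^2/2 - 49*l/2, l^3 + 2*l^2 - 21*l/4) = l^2 + 7*l/2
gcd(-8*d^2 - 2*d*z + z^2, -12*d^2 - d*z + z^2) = -4*d + z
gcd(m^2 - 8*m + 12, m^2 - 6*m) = m - 6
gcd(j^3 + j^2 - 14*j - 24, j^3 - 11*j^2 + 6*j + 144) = j + 3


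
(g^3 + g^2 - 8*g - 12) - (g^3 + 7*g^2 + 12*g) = -6*g^2 - 20*g - 12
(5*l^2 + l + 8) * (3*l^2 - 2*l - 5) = 15*l^4 - 7*l^3 - 3*l^2 - 21*l - 40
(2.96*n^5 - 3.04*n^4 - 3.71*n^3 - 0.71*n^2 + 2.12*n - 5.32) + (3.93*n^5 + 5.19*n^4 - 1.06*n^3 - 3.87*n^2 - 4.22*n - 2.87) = 6.89*n^5 + 2.15*n^4 - 4.77*n^3 - 4.58*n^2 - 2.1*n - 8.19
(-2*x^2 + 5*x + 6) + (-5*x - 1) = 5 - 2*x^2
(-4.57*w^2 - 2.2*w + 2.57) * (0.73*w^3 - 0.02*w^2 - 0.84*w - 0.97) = -3.3361*w^5 - 1.5146*w^4 + 5.7589*w^3 + 6.2295*w^2 - 0.0247999999999999*w - 2.4929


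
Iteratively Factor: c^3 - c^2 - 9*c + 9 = (c - 3)*(c^2 + 2*c - 3) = (c - 3)*(c - 1)*(c + 3)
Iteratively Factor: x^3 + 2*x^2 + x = (x + 1)*(x^2 + x) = x*(x + 1)*(x + 1)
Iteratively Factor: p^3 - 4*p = (p - 2)*(p^2 + 2*p) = p*(p - 2)*(p + 2)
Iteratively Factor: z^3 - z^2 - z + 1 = (z + 1)*(z^2 - 2*z + 1) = (z - 1)*(z + 1)*(z - 1)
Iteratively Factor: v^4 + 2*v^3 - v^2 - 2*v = (v - 1)*(v^3 + 3*v^2 + 2*v) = (v - 1)*(v + 2)*(v^2 + v) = v*(v - 1)*(v + 2)*(v + 1)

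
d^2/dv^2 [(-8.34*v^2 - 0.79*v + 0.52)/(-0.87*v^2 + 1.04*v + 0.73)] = (7.105427357601e-15*v^4 + 16.287966*v^3 + 29.418876*v^2 + 5.83335*v + 5.903868)/(0.658503*v^6 - 2.361528*v^5 + 1.165365*v^4 + 2.83816*v^3 - 0.977835*v^2 - 1.662648*v - 0.389017)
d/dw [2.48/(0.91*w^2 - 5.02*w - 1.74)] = (12.4496 - 4.5136*w)/(-0.91*w^2 + 5.02*w + 1.74)^2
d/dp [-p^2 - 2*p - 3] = -2*p - 2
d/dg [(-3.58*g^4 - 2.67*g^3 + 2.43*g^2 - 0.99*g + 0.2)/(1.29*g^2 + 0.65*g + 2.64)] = (-9.2364*g^5 - 10.4253*g^4 - 41.2758*g^3 - 18.2898*g^2 + 12.3144*g - 2.7436)/(1.6641*g^4 + 1.677*g^3 + 7.2337*g^2 + 3.432*g + 6.9696)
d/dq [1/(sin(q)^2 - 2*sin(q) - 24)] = 2*(1 - sin(q))*cos(q)/((sin(q) - 6)^2*(sin(q) + 4)^2)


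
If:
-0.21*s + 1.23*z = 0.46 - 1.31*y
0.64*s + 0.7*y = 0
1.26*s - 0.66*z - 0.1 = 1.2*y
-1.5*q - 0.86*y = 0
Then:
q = 0.11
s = 0.22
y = -0.20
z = 0.62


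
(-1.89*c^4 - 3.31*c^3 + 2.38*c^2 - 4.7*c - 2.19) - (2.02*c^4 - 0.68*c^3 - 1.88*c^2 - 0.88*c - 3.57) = -3.91*c^4 - 2.63*c^3 + 4.26*c^2 - 3.82*c + 1.38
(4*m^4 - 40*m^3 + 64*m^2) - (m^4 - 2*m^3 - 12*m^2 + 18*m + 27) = 3*m^4 - 38*m^3 + 76*m^2 - 18*m - 27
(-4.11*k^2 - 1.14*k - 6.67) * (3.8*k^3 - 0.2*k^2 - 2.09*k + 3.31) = -15.618*k^5 - 3.51*k^4 - 16.5281*k^3 - 9.8875*k^2 + 10.1669*k - 22.0777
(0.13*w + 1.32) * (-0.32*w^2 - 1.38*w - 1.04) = -0.0416*w^3 - 0.6018*w^2 - 1.9568*w - 1.3728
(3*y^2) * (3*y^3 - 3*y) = 9*y^5 - 9*y^3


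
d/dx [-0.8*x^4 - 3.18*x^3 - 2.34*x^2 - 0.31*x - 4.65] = -3.2*x^3 - 9.54*x^2 - 4.68*x - 0.31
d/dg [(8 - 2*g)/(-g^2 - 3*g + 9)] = 2*(-g^2 + 8*g + 3)/(g^4 + 6*g^3 - 9*g^2 - 54*g + 81)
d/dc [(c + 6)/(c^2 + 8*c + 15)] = (c^2 + 8*c - 2*(c + 4)*(c + 6) + 15)/(c^2 + 8*c + 15)^2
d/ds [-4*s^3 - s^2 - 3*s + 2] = -12*s^2 - 2*s - 3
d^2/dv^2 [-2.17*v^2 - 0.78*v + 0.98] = -4.34000000000000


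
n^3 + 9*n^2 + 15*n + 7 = (n + 1)^2*(n + 7)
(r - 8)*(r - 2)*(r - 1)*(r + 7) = r^4 - 4*r^3 - 51*r^2 + 166*r - 112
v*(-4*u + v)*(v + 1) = -4*u*v^2 - 4*u*v + v^3 + v^2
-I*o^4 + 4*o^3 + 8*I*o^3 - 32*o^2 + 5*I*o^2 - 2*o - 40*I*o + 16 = (o - 8)*(o + I)*(o + 2*I)*(-I*o + 1)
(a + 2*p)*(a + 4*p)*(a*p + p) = a^3*p + 6*a^2*p^2 + a^2*p + 8*a*p^3 + 6*a*p^2 + 8*p^3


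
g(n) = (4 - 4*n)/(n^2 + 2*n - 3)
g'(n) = (4 - 4*n)*(-2*n - 2)/(n^2 + 2*n - 3)^2 - 4/(n^2 + 2*n - 3) = 4/(n^2 + 6*n + 9)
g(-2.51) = -8.16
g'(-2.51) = 16.66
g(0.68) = -1.09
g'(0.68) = 0.30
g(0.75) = -1.07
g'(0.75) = 0.28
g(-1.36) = -2.44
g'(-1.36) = 1.49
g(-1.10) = -2.11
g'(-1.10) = 1.11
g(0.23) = -1.24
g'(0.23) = 0.38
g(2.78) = -0.69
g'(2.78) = 0.12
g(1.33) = -0.92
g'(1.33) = 0.21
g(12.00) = -0.27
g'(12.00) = 0.02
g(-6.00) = 1.33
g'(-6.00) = 0.44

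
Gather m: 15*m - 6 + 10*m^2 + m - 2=10*m^2 + 16*m - 8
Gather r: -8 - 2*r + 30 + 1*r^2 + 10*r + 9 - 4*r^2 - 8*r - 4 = 27 - 3*r^2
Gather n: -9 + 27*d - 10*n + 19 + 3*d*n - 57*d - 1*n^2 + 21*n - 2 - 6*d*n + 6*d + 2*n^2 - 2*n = -24*d + n^2 + n*(9 - 3*d) + 8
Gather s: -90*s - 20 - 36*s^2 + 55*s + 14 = -36*s^2 - 35*s - 6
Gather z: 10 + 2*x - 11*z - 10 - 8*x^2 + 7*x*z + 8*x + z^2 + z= -8*x^2 + 10*x + z^2 + z*(7*x - 10)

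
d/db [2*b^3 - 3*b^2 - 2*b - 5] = 6*b^2 - 6*b - 2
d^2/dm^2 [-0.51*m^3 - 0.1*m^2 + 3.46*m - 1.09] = -3.06*m - 0.2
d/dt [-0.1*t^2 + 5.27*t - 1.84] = 5.27 - 0.2*t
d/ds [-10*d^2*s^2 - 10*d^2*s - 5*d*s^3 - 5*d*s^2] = 5*d*(-4*d*s - 2*d - 3*s^2 - 2*s)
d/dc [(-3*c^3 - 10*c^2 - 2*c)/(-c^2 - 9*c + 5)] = (3*c^4 + 54*c^3 + 43*c^2 - 100*c - 10)/(c^4 + 18*c^3 + 71*c^2 - 90*c + 25)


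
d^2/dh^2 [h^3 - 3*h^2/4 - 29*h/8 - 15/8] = 6*h - 3/2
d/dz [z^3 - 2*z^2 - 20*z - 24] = 3*z^2 - 4*z - 20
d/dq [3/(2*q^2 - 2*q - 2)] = 3*(1 - 2*q)/(2*(-q^2 + q + 1)^2)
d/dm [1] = 0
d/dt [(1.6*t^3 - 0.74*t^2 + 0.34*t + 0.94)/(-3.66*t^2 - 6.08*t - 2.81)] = (-5.856*t^4 - 19.456*t^3 - 7.7444*t^2 + 11.0396*t + 4.7598)/(13.3956*t^4 + 44.5056*t^3 + 57.5356*t^2 + 34.1696*t + 7.8961)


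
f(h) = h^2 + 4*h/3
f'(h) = 2*h + 4/3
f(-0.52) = -0.42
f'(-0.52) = 0.29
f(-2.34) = 2.36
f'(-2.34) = -3.35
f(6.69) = 53.68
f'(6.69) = 14.71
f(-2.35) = 2.39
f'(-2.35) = -3.37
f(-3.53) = 7.75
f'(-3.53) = -5.73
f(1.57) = 4.56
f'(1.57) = 4.47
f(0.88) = 1.95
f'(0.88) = 3.09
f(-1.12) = -0.24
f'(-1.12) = -0.91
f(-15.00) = 205.00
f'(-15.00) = -28.67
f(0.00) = 0.00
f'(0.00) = 1.33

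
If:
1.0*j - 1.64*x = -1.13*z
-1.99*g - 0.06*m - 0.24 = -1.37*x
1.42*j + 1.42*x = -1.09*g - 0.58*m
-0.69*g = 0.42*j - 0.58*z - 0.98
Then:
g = 0.694132187494307*z + 0.62146124308585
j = 0.240592358640306*z + 1.31236129112086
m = -3.93961662367073*z - 6.34010105792069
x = 0.835727047951406*z + 0.800220299463942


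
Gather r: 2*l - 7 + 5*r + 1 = 2*l + 5*r - 6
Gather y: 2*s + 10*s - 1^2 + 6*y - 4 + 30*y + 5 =12*s + 36*y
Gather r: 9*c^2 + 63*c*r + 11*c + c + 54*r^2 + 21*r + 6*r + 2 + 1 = 9*c^2 + 12*c + 54*r^2 + r*(63*c + 27) + 3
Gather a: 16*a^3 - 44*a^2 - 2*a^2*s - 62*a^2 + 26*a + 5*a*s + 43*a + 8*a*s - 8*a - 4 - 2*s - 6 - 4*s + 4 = 16*a^3 + a^2*(-2*s - 106) + a*(13*s + 61) - 6*s - 6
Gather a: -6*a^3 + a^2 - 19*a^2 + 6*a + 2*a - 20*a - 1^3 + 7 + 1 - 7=-6*a^3 - 18*a^2 - 12*a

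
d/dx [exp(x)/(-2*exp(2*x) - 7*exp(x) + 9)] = (2*exp(2*x) + 9)*exp(x)/(4*exp(4*x) + 28*exp(3*x) + 13*exp(2*x) - 126*exp(x) + 81)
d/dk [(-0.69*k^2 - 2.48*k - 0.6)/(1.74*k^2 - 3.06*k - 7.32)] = (6.4266*k^2 + 12.1896*k + 16.3176)/(3.0276*k^4 - 10.6488*k^3 - 16.11*k^2 + 44.7984*k + 53.5824)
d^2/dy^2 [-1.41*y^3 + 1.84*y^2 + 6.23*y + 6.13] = 3.68 - 8.46*y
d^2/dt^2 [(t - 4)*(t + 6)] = 2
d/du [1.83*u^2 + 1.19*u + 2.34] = 3.66*u + 1.19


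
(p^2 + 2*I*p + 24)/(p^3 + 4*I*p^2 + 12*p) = (p - 4*I)/(p*(p - 2*I))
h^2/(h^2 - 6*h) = h/(h - 6)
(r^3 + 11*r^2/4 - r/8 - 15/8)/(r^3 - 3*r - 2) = (r^2 + 7*r/4 - 15/8)/(r^2 - r - 2)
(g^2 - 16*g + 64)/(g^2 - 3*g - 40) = (g - 8)/(g + 5)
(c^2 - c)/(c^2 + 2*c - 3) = c/(c + 3)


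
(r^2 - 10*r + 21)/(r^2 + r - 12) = (r - 7)/(r + 4)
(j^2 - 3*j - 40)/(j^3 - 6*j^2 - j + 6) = (j^2 - 3*j - 40)/(j^3 - 6*j^2 - j + 6)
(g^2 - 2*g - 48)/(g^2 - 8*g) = (g + 6)/g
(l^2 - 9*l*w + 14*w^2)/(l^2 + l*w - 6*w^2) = (l - 7*w)/(l + 3*w)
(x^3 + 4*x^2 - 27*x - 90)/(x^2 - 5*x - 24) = (x^2 + x - 30)/(x - 8)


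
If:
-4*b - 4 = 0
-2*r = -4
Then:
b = -1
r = 2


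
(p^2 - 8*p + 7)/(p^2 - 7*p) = (p - 1)/p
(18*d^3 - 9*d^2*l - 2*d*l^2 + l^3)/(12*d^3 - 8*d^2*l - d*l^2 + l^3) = (3*d - l)/(2*d - l)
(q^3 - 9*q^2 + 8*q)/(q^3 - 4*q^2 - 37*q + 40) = q/(q + 5)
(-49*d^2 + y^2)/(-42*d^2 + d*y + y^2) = (-7*d + y)/(-6*d + y)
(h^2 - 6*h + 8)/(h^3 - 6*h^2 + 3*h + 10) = (h - 4)/(h^2 - 4*h - 5)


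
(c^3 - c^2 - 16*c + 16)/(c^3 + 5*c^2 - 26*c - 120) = (c^2 - 5*c + 4)/(c^2 + c - 30)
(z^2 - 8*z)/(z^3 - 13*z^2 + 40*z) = 1/(z - 5)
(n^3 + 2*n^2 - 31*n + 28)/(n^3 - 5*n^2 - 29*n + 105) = (n^3 + 2*n^2 - 31*n + 28)/(n^3 - 5*n^2 - 29*n + 105)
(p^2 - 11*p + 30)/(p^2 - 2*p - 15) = (p - 6)/(p + 3)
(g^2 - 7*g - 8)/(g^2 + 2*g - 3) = (g^2 - 7*g - 8)/(g^2 + 2*g - 3)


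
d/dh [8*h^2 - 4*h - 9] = 16*h - 4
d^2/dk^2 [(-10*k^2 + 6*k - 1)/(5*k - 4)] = -130/(125*k^3 - 300*k^2 + 240*k - 64)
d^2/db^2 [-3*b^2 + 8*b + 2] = -6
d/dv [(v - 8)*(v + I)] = 2*v - 8 + I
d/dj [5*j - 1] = 5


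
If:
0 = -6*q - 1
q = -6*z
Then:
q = -1/6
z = 1/36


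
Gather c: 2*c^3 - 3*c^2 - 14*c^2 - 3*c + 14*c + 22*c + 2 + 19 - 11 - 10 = 2*c^3 - 17*c^2 + 33*c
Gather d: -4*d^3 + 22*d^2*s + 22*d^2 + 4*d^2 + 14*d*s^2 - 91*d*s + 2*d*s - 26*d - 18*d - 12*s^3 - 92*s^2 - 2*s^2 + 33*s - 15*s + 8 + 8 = -4*d^3 + d^2*(22*s + 26) + d*(14*s^2 - 89*s - 44) - 12*s^3 - 94*s^2 + 18*s + 16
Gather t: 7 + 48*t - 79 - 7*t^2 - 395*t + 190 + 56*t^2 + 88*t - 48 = 49*t^2 - 259*t + 70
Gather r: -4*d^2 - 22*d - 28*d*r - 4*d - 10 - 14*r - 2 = -4*d^2 - 26*d + r*(-28*d - 14) - 12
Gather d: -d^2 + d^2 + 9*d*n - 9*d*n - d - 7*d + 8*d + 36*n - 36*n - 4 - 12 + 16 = 0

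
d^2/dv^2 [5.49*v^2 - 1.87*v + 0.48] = 10.9800000000000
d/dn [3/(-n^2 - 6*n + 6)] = 6*(n + 3)/(n^2 + 6*n - 6)^2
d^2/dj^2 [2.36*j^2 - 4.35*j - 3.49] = 4.72000000000000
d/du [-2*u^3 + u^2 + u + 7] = -6*u^2 + 2*u + 1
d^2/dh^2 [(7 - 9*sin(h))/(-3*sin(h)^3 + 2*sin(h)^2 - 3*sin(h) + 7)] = (-324*sin(h)^7 + 729*sin(h)^6 + 312*sin(h)^5 - 3353*sin(h)^4 + 2535*sin(h)^3 + 1204*sin(h)^2 - 1680*sin(h) + 448)/(3*sin(h)^3 - 2*sin(h)^2 + 3*sin(h) - 7)^3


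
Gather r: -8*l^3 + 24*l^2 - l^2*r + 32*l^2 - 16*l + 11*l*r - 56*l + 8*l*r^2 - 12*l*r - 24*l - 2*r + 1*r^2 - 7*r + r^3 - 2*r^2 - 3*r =-8*l^3 + 56*l^2 - 96*l + r^3 + r^2*(8*l - 1) + r*(-l^2 - l - 12)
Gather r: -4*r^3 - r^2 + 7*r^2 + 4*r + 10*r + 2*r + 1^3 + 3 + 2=-4*r^3 + 6*r^2 + 16*r + 6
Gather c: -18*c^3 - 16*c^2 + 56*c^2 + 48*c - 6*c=-18*c^3 + 40*c^2 + 42*c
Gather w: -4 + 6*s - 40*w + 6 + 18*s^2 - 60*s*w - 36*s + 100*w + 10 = 18*s^2 - 30*s + w*(60 - 60*s) + 12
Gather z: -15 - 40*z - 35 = -40*z - 50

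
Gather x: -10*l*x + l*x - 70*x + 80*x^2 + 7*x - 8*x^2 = 72*x^2 + x*(-9*l - 63)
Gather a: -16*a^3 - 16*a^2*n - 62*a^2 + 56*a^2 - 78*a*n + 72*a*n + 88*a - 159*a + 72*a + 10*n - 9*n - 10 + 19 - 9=-16*a^3 + a^2*(-16*n - 6) + a*(1 - 6*n) + n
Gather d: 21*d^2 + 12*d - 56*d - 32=21*d^2 - 44*d - 32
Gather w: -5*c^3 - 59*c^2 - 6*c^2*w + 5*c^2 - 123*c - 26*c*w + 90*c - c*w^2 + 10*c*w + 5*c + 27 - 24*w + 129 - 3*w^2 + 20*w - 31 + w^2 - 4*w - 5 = -5*c^3 - 54*c^2 - 28*c + w^2*(-c - 2) + w*(-6*c^2 - 16*c - 8) + 120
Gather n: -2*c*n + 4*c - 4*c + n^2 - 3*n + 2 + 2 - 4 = n^2 + n*(-2*c - 3)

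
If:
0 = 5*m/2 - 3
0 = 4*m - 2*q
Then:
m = 6/5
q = 12/5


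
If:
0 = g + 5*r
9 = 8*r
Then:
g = -45/8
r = 9/8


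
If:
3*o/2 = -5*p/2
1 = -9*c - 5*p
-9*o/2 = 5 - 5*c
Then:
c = -13/17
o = -100/51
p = 20/17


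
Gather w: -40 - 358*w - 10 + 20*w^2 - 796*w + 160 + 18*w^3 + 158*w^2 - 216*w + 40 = 18*w^3 + 178*w^2 - 1370*w + 150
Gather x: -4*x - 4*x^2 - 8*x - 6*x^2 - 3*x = -10*x^2 - 15*x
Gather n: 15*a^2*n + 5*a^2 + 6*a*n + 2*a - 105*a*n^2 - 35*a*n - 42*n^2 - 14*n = 5*a^2 + 2*a + n^2*(-105*a - 42) + n*(15*a^2 - 29*a - 14)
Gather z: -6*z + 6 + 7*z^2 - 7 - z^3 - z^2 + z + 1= -z^3 + 6*z^2 - 5*z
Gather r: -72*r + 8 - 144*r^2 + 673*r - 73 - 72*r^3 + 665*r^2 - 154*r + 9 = -72*r^3 + 521*r^2 + 447*r - 56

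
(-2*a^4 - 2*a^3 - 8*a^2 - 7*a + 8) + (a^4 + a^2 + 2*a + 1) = -a^4 - 2*a^3 - 7*a^2 - 5*a + 9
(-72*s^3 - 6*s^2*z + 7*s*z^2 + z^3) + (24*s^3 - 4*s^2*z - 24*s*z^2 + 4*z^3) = -48*s^3 - 10*s^2*z - 17*s*z^2 + 5*z^3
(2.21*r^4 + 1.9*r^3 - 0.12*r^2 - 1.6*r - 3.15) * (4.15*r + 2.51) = 9.1715*r^5 + 13.4321*r^4 + 4.271*r^3 - 6.9412*r^2 - 17.0885*r - 7.9065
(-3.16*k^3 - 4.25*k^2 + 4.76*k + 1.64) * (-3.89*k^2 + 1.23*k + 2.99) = 12.2924*k^5 + 12.6457*k^4 - 33.1923*k^3 - 13.2323*k^2 + 16.2496*k + 4.9036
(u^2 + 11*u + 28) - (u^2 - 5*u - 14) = 16*u + 42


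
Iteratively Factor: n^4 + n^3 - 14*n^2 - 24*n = (n)*(n^3 + n^2 - 14*n - 24) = n*(n + 3)*(n^2 - 2*n - 8) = n*(n + 2)*(n + 3)*(n - 4)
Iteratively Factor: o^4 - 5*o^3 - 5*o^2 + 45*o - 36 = (o - 3)*(o^3 - 2*o^2 - 11*o + 12) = (o - 4)*(o - 3)*(o^2 + 2*o - 3) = (o - 4)*(o - 3)*(o + 3)*(o - 1)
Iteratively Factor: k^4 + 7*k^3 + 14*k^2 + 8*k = (k + 1)*(k^3 + 6*k^2 + 8*k) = (k + 1)*(k + 4)*(k^2 + 2*k) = k*(k + 1)*(k + 4)*(k + 2)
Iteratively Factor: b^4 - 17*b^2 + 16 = (b + 1)*(b^3 - b^2 - 16*b + 16) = (b + 1)*(b + 4)*(b^2 - 5*b + 4) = (b - 1)*(b + 1)*(b + 4)*(b - 4)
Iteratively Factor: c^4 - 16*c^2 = (c - 4)*(c^3 + 4*c^2) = (c - 4)*(c + 4)*(c^2) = c*(c - 4)*(c + 4)*(c)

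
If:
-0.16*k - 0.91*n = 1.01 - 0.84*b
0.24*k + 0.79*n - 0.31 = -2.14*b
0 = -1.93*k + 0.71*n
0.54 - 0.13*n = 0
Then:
No Solution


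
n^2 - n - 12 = (n - 4)*(n + 3)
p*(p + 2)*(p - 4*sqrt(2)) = p^3 - 4*sqrt(2)*p^2 + 2*p^2 - 8*sqrt(2)*p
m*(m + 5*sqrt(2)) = m^2 + 5*sqrt(2)*m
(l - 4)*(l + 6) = l^2 + 2*l - 24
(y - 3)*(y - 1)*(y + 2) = y^3 - 2*y^2 - 5*y + 6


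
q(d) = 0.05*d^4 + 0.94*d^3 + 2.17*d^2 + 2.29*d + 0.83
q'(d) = 0.2*d^3 + 2.82*d^2 + 4.34*d + 2.29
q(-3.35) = -11.53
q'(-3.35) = 11.88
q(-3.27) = -10.61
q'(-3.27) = 11.26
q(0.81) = 4.63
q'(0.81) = 7.76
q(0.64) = 3.44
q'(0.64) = 6.28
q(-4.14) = -23.47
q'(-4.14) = 18.46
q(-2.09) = -2.10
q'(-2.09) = 3.71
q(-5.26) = -49.70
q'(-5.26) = 28.38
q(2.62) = 40.99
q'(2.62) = 36.62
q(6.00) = 360.53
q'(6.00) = 173.05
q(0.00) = 0.83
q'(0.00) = 2.29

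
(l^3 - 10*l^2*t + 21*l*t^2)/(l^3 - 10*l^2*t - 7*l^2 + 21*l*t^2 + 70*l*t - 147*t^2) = l/(l - 7)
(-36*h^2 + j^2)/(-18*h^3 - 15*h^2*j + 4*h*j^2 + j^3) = (6*h - j)/(3*h^2 + 2*h*j - j^2)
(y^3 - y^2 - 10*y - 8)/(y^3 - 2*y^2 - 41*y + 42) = (y^3 - y^2 - 10*y - 8)/(y^3 - 2*y^2 - 41*y + 42)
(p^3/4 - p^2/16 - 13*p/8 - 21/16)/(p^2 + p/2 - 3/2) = (4*p^3 - p^2 - 26*p - 21)/(8*(2*p^2 + p - 3))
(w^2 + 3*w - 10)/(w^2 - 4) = (w + 5)/(w + 2)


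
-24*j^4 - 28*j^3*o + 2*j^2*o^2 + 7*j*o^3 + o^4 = (-2*j + o)*(j + o)*(2*j + o)*(6*j + o)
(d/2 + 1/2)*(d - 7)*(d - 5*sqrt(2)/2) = d^3/2 - 3*d^2 - 5*sqrt(2)*d^2/4 - 7*d/2 + 15*sqrt(2)*d/2 + 35*sqrt(2)/4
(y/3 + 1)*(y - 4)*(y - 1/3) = y^3/3 - 4*y^2/9 - 35*y/9 + 4/3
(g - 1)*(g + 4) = g^2 + 3*g - 4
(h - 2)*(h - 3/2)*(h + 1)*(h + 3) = h^4 + h^3/2 - 8*h^2 + 3*h/2 + 9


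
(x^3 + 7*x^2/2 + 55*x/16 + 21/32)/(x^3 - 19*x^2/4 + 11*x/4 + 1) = (8*x^2 + 26*x + 21)/(8*(x^2 - 5*x + 4))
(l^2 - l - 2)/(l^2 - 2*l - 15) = (-l^2 + l + 2)/(-l^2 + 2*l + 15)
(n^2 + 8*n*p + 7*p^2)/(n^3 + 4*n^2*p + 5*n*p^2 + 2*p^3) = (n + 7*p)/(n^2 + 3*n*p + 2*p^2)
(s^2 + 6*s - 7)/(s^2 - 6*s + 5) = (s + 7)/(s - 5)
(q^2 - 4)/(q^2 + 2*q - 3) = (q^2 - 4)/(q^2 + 2*q - 3)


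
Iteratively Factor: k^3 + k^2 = (k)*(k^2 + k) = k^2*(k + 1)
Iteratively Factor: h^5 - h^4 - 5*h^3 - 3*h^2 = (h)*(h^4 - h^3 - 5*h^2 - 3*h) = h*(h + 1)*(h^3 - 2*h^2 - 3*h) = h*(h + 1)^2*(h^2 - 3*h) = h*(h - 3)*(h + 1)^2*(h)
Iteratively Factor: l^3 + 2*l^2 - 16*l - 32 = (l + 4)*(l^2 - 2*l - 8) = (l + 2)*(l + 4)*(l - 4)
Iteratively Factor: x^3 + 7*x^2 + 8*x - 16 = (x + 4)*(x^2 + 3*x - 4) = (x + 4)^2*(x - 1)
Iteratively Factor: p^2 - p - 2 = (p + 1)*(p - 2)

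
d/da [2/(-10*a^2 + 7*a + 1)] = 2*(20*a - 7)/(-10*a^2 + 7*a + 1)^2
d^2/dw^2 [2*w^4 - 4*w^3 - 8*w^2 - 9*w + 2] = 24*w^2 - 24*w - 16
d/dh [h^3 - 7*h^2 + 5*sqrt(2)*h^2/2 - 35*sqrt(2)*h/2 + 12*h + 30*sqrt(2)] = 3*h^2 - 14*h + 5*sqrt(2)*h - 35*sqrt(2)/2 + 12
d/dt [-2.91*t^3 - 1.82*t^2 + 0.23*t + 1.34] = -8.73*t^2 - 3.64*t + 0.23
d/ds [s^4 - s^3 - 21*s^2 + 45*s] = 4*s^3 - 3*s^2 - 42*s + 45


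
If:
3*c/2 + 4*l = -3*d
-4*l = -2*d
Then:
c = -20*l/3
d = 2*l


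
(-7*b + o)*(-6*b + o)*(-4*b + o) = -168*b^3 + 94*b^2*o - 17*b*o^2 + o^3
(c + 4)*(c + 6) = c^2 + 10*c + 24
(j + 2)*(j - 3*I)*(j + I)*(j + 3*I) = j^4 + 2*j^3 + I*j^3 + 9*j^2 + 2*I*j^2 + 18*j + 9*I*j + 18*I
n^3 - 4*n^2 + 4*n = n*(n - 2)^2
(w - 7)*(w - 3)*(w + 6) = w^3 - 4*w^2 - 39*w + 126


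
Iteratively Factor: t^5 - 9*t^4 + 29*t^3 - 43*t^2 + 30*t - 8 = (t - 1)*(t^4 - 8*t^3 + 21*t^2 - 22*t + 8) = (t - 1)^2*(t^3 - 7*t^2 + 14*t - 8) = (t - 4)*(t - 1)^2*(t^2 - 3*t + 2) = (t - 4)*(t - 2)*(t - 1)^2*(t - 1)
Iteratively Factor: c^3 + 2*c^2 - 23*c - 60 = (c + 4)*(c^2 - 2*c - 15) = (c - 5)*(c + 4)*(c + 3)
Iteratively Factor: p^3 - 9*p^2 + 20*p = (p)*(p^2 - 9*p + 20) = p*(p - 4)*(p - 5)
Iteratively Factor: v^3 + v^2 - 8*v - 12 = (v - 3)*(v^2 + 4*v + 4) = (v - 3)*(v + 2)*(v + 2)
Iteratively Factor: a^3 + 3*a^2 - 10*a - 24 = (a - 3)*(a^2 + 6*a + 8) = (a - 3)*(a + 2)*(a + 4)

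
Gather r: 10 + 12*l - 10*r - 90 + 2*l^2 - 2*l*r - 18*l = 2*l^2 - 6*l + r*(-2*l - 10) - 80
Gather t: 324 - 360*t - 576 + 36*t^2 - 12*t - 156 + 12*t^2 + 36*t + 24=48*t^2 - 336*t - 384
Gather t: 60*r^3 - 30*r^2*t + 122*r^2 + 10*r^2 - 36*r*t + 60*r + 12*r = 60*r^3 + 132*r^2 + 72*r + t*(-30*r^2 - 36*r)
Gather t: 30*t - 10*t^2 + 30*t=-10*t^2 + 60*t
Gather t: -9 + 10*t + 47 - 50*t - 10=28 - 40*t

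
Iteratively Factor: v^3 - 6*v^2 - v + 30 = (v + 2)*(v^2 - 8*v + 15) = (v - 3)*(v + 2)*(v - 5)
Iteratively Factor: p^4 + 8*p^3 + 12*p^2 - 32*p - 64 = (p - 2)*(p^3 + 10*p^2 + 32*p + 32) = (p - 2)*(p + 4)*(p^2 + 6*p + 8) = (p - 2)*(p + 2)*(p + 4)*(p + 4)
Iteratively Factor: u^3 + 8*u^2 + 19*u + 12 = (u + 1)*(u^2 + 7*u + 12) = (u + 1)*(u + 4)*(u + 3)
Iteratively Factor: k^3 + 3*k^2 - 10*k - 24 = (k + 4)*(k^2 - k - 6) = (k - 3)*(k + 4)*(k + 2)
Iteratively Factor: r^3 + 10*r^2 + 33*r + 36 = (r + 3)*(r^2 + 7*r + 12) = (r + 3)*(r + 4)*(r + 3)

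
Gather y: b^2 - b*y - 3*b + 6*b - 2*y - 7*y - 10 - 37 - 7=b^2 + 3*b + y*(-b - 9) - 54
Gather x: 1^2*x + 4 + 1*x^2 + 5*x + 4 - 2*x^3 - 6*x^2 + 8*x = -2*x^3 - 5*x^2 + 14*x + 8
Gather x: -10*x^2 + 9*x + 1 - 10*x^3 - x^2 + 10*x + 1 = -10*x^3 - 11*x^2 + 19*x + 2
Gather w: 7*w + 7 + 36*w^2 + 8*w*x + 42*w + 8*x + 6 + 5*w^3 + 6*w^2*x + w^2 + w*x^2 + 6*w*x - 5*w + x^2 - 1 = 5*w^3 + w^2*(6*x + 37) + w*(x^2 + 14*x + 44) + x^2 + 8*x + 12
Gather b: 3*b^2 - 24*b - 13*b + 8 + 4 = 3*b^2 - 37*b + 12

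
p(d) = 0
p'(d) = 0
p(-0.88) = 0.00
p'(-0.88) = 0.00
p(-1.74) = 0.00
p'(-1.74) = 0.00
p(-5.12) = 0.00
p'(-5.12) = 0.00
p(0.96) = 0.00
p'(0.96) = 0.00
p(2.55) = 0.00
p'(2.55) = 0.00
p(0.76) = 0.00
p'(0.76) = 0.00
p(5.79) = 0.00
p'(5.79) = 0.00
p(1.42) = 0.00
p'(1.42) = 0.00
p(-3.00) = 0.00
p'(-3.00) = 0.00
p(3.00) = 0.00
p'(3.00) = 0.00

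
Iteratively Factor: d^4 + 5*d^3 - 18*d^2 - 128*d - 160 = (d + 4)*(d^3 + d^2 - 22*d - 40) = (d + 4)^2*(d^2 - 3*d - 10) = (d - 5)*(d + 4)^2*(d + 2)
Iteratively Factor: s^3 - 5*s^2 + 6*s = (s - 3)*(s^2 - 2*s) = s*(s - 3)*(s - 2)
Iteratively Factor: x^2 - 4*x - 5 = (x - 5)*(x + 1)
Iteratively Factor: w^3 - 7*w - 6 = (w - 3)*(w^2 + 3*w + 2) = (w - 3)*(w + 1)*(w + 2)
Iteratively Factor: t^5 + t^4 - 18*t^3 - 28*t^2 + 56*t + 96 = (t - 2)*(t^4 + 3*t^3 - 12*t^2 - 52*t - 48) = (t - 4)*(t - 2)*(t^3 + 7*t^2 + 16*t + 12) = (t - 4)*(t - 2)*(t + 3)*(t^2 + 4*t + 4) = (t - 4)*(t - 2)*(t + 2)*(t + 3)*(t + 2)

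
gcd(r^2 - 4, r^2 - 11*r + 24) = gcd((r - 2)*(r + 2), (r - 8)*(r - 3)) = 1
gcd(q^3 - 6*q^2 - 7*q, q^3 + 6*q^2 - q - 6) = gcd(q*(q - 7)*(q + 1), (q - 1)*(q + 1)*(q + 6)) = q + 1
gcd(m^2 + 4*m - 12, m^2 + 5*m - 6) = m + 6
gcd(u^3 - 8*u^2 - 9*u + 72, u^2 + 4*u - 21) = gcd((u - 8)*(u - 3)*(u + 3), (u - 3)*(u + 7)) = u - 3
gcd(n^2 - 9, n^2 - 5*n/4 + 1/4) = 1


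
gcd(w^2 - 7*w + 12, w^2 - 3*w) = w - 3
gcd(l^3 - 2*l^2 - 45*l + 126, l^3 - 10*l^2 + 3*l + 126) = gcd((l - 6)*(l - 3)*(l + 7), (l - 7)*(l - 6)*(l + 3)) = l - 6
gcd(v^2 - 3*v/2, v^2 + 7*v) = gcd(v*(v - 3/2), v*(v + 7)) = v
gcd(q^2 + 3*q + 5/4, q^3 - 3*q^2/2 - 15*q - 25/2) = q + 5/2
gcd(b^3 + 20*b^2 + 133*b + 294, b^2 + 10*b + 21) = b + 7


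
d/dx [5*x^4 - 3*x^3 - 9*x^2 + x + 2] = 20*x^3 - 9*x^2 - 18*x + 1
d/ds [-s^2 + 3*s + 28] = 3 - 2*s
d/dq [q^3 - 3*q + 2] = 3*q^2 - 3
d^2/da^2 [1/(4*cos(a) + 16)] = (sin(a)^2 + 4*cos(a) + 1)/(4*(cos(a) + 4)^3)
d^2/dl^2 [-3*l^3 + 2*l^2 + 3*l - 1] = 4 - 18*l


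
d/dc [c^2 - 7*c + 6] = 2*c - 7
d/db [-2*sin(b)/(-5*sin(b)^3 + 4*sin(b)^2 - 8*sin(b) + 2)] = 4*(-5*sin(b)^3 + 2*sin(b)^2 - 1)*cos(b)/(5*sin(b)^3 - 4*sin(b)^2 + 8*sin(b) - 2)^2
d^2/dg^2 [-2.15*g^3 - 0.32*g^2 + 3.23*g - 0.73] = -12.9*g - 0.64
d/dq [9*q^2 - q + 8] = 18*q - 1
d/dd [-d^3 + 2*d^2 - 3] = d*(4 - 3*d)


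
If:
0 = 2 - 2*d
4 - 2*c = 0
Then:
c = 2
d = 1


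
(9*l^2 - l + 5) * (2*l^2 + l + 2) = 18*l^4 + 7*l^3 + 27*l^2 + 3*l + 10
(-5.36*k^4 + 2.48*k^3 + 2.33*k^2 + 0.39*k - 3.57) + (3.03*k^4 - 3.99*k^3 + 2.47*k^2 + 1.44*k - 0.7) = -2.33*k^4 - 1.51*k^3 + 4.8*k^2 + 1.83*k - 4.27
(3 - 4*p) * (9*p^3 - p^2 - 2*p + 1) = -36*p^4 + 31*p^3 + 5*p^2 - 10*p + 3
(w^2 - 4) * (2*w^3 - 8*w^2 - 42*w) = 2*w^5 - 8*w^4 - 50*w^3 + 32*w^2 + 168*w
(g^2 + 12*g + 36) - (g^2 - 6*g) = 18*g + 36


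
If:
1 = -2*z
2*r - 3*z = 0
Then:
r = -3/4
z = -1/2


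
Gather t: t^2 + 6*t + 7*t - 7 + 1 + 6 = t^2 + 13*t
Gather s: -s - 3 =-s - 3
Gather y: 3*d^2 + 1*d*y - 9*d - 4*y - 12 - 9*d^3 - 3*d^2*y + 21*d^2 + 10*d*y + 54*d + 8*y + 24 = -9*d^3 + 24*d^2 + 45*d + y*(-3*d^2 + 11*d + 4) + 12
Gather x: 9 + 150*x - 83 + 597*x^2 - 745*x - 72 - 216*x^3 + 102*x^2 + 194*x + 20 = -216*x^3 + 699*x^2 - 401*x - 126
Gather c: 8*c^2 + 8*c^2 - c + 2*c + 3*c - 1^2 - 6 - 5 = 16*c^2 + 4*c - 12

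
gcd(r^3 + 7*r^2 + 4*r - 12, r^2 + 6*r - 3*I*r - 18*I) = r + 6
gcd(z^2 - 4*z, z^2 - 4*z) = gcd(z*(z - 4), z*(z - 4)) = z^2 - 4*z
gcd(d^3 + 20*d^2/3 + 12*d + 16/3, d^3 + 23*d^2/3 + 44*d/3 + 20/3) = d^2 + 8*d/3 + 4/3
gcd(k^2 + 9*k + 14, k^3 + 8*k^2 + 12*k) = k + 2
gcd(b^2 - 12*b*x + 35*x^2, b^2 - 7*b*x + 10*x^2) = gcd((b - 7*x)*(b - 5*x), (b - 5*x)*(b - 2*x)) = -b + 5*x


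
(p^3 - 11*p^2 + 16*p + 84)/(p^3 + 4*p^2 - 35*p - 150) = (p^2 - 5*p - 14)/(p^2 + 10*p + 25)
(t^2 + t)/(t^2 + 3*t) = (t + 1)/(t + 3)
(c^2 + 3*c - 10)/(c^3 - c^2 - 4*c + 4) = (c + 5)/(c^2 + c - 2)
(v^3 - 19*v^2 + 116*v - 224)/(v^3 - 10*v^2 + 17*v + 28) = (v - 8)/(v + 1)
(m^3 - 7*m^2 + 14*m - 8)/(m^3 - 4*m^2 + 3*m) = (m^2 - 6*m + 8)/(m*(m - 3))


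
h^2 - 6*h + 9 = (h - 3)^2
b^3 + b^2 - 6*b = b*(b - 2)*(b + 3)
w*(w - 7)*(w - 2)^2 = w^4 - 11*w^3 + 32*w^2 - 28*w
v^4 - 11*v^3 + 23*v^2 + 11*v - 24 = (v - 8)*(v - 3)*(v - 1)*(v + 1)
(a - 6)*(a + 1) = a^2 - 5*a - 6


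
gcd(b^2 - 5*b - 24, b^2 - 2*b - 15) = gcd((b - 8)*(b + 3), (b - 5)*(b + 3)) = b + 3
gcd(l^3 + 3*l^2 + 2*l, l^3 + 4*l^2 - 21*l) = l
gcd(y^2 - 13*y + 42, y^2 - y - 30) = y - 6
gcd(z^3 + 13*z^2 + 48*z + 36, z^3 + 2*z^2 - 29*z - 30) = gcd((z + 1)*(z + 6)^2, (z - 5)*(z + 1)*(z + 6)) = z^2 + 7*z + 6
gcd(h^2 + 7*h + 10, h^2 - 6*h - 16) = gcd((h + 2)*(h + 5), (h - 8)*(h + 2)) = h + 2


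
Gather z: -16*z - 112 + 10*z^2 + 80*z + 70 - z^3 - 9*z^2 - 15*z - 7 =-z^3 + z^2 + 49*z - 49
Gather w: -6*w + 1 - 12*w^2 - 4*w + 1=-12*w^2 - 10*w + 2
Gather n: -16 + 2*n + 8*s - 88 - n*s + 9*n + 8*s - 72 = n*(11 - s) + 16*s - 176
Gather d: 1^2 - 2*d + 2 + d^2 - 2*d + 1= d^2 - 4*d + 4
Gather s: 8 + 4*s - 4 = 4*s + 4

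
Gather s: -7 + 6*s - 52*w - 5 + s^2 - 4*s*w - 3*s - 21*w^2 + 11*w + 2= s^2 + s*(3 - 4*w) - 21*w^2 - 41*w - 10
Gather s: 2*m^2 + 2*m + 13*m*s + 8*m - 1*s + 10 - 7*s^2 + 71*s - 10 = 2*m^2 + 10*m - 7*s^2 + s*(13*m + 70)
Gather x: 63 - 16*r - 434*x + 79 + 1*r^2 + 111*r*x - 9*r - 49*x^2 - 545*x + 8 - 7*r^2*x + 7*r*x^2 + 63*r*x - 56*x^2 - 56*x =r^2 - 25*r + x^2*(7*r - 105) + x*(-7*r^2 + 174*r - 1035) + 150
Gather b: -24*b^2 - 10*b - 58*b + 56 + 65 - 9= -24*b^2 - 68*b + 112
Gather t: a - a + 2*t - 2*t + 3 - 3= 0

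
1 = 1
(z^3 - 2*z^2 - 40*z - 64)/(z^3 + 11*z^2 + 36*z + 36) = (z^2 - 4*z - 32)/(z^2 + 9*z + 18)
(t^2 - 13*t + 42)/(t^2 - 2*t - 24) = (t - 7)/(t + 4)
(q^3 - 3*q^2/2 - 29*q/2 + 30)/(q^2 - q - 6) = (q^2 + 3*q/2 - 10)/(q + 2)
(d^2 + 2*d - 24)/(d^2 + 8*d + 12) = (d - 4)/(d + 2)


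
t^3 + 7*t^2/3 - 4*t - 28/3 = (t - 2)*(t + 2)*(t + 7/3)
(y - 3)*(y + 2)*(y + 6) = y^3 + 5*y^2 - 12*y - 36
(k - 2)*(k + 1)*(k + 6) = k^3 + 5*k^2 - 8*k - 12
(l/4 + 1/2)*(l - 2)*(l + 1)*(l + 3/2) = l^4/4 + 5*l^3/8 - 5*l^2/8 - 5*l/2 - 3/2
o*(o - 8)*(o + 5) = o^3 - 3*o^2 - 40*o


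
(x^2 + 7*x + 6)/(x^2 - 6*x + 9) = (x^2 + 7*x + 6)/(x^2 - 6*x + 9)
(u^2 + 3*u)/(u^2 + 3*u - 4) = u*(u + 3)/(u^2 + 3*u - 4)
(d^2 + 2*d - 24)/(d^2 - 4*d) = (d + 6)/d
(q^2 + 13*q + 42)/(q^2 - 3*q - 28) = (q^2 + 13*q + 42)/(q^2 - 3*q - 28)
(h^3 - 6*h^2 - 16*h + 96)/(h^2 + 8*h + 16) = (h^2 - 10*h + 24)/(h + 4)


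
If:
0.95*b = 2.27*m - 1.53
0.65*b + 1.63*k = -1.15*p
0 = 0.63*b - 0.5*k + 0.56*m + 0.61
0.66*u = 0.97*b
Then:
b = 0.680412371134021*u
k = 1.17624415277715*u + 1.97488986784141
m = 0.284754076025251*u + 0.674008810572687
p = -2.05177913935988*u - 2.79919172572304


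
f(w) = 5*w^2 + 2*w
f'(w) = 10*w + 2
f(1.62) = 16.36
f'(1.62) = 18.20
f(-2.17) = 19.20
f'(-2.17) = -19.70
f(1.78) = 19.40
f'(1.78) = 19.80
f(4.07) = 90.96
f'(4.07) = 42.70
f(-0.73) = 1.20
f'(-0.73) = -5.30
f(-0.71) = 1.10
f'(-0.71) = -5.10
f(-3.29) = 47.54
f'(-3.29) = -30.90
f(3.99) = 87.58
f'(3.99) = 41.90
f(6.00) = 192.00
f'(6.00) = 62.00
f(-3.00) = 39.00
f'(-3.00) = -28.00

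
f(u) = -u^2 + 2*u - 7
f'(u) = 2 - 2*u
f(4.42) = -17.70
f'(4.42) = -6.84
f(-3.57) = -26.88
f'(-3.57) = 9.14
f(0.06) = -6.88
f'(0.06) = 1.88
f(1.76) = -6.58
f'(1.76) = -1.52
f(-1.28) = -11.20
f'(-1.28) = 4.56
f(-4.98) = -41.76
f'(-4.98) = 11.96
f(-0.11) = -7.23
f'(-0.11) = 2.22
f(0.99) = -6.00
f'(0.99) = 0.02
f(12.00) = -127.00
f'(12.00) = -22.00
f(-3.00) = -22.00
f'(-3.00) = 8.00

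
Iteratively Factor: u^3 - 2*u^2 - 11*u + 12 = (u - 4)*(u^2 + 2*u - 3) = (u - 4)*(u - 1)*(u + 3)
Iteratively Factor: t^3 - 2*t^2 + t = (t - 1)*(t^2 - t) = (t - 1)^2*(t)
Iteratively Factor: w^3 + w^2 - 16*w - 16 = (w + 1)*(w^2 - 16) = (w + 1)*(w + 4)*(w - 4)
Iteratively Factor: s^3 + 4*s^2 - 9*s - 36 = (s + 3)*(s^2 + s - 12) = (s + 3)*(s + 4)*(s - 3)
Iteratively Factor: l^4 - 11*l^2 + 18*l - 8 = (l + 4)*(l^3 - 4*l^2 + 5*l - 2) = (l - 1)*(l + 4)*(l^2 - 3*l + 2) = (l - 1)^2*(l + 4)*(l - 2)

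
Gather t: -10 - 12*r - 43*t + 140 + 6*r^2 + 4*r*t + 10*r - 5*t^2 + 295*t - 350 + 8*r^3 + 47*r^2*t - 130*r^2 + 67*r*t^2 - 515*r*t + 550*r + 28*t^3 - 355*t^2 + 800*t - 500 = 8*r^3 - 124*r^2 + 548*r + 28*t^3 + t^2*(67*r - 360) + t*(47*r^2 - 511*r + 1052) - 720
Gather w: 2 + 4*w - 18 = 4*w - 16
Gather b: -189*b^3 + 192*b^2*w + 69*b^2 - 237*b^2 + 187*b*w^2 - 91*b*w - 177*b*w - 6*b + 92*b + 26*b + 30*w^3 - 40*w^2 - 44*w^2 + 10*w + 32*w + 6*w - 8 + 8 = -189*b^3 + b^2*(192*w - 168) + b*(187*w^2 - 268*w + 112) + 30*w^3 - 84*w^2 + 48*w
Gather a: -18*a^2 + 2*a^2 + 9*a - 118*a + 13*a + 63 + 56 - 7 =-16*a^2 - 96*a + 112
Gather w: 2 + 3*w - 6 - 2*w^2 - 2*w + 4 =-2*w^2 + w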